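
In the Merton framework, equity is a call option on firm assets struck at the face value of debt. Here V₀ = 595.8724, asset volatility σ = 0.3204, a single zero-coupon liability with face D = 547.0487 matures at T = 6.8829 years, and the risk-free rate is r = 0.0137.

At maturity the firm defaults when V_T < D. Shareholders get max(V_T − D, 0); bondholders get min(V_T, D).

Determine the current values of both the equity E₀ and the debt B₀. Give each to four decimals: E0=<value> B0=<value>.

E0=230.9600 B0=364.9124

d₁ = [ln(V₀/D) + (r + σ²/2)T] / (σ√T)
   = [ln(595.8724/547.0487) + (0.0137 + 0.5·0.3204²)·6.8829] / (0.3204·√6.8829)
   = [0.085489 + 0.447582] / 0.840578 = 0.634171
d₂ = d₁ − σ√T = 0.634171 − 0.840578 = -0.206407
N(d₁) = 0.737015,  N(d₂) = 0.418236,  e^(−rT) = 0.910014
E₀ = V₀·N(d₁) − D·e^(−rT)·N(d₂)
   = 595.8724·0.737015 − 547.0487·0.910014·0.418236 = 230.959977
B₀ = V₀ − E₀ = 595.8724 − 230.959977 = 364.912423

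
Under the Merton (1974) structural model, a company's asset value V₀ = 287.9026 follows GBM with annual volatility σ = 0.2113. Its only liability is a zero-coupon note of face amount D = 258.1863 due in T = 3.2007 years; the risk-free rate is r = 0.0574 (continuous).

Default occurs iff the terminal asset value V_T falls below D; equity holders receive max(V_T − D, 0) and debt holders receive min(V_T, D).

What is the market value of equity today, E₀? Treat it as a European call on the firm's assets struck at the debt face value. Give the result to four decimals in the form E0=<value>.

E0=84.7507

d₁ = [ln(V₀/D) + (r + σ²/2)T] / (σ√T)
   = [ln(287.9026/258.1863) + (0.0574 + 0.5·0.2113²)·3.2007] / (0.2113·√3.2007)
   = [0.108941 + 0.255172] / 0.378026 = 0.963195
d₂ = d₁ − σ√T = 0.963195 − 0.378026 = 0.585168
N(d₁) = 0.832275,  N(d₂) = 0.720783,  e^(−rT) = 0.832169
E₀ = V₀·N(d₁) − D·e^(−rT)·N(d₂)
   = 287.9026·0.832275 − 258.1863·0.832169·0.720783 = 84.750713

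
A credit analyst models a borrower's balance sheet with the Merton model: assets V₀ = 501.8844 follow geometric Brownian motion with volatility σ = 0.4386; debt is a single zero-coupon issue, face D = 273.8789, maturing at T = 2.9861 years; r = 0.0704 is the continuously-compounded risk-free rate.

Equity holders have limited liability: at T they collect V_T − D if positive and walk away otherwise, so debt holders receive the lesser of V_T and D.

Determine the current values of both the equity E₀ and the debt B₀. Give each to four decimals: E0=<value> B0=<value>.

d₁ = [ln(V₀/D) + (r + σ²/2)T] / (σ√T)
   = [ln(501.8844/273.8789) + (0.0704 + 0.5·0.4386²)·2.9861] / (0.4386·√2.9861)
   = [0.605684 + 0.497439] / 0.757916 = 1.455470
d₂ = d₁ − σ√T = 1.455470 − 0.757916 = 0.697554
N(d₁) = 0.927230,  N(d₂) = 0.757272,  e^(−rT) = 0.810405
E₀ = V₀·N(d₁) − D·e^(−rT)·N(d₂)
   = 501.8844·0.927230 − 273.8789·0.810405·0.757272 = 297.283844
B₀ = V₀ − E₀ = 501.8844 − 297.283844 = 204.600556

E0=297.2838 B0=204.6006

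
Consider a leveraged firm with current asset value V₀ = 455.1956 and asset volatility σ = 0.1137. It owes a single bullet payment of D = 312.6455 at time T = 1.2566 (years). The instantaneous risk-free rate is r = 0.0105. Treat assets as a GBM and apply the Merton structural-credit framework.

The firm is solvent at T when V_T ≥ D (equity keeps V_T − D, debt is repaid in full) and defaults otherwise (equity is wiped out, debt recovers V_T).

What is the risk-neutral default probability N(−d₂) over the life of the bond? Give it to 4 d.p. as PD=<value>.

PD=0.0014

d₁ = [ln(V₀/D) + (r + σ²/2)T] / (σ√T)
   = [ln(455.1956/312.6455) + (0.0105 + 0.5·0.1137²)·1.2566] / (0.1137·√1.2566)
   = [0.375657 + 0.021317] / 0.127456 = 3.114606
d₂ = d₁ − σ√T = 3.114606 − 0.127456 = 2.987150
risk-neutral PD = N(−d₂) = N(-2.987150) = 0.001408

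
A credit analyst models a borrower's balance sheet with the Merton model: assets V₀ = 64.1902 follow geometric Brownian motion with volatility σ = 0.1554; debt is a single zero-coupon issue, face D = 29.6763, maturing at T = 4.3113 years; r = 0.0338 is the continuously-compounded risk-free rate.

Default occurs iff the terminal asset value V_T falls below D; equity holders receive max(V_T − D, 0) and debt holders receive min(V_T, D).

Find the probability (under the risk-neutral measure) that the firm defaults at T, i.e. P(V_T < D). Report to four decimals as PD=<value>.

PD=0.0037

d₁ = [ln(V₀/D) + (r + σ²/2)T] / (σ√T)
   = [ln(64.1902/29.6763) + (0.0338 + 0.5·0.1554²)·4.3113] / (0.1554·√4.3113)
   = [0.771502 + 0.197779] / 0.322667 = 3.003963
d₂ = d₁ − σ√T = 3.003963 − 0.322667 = 2.681295
risk-neutral PD = N(−d₂) = N(-2.681295) = 0.003667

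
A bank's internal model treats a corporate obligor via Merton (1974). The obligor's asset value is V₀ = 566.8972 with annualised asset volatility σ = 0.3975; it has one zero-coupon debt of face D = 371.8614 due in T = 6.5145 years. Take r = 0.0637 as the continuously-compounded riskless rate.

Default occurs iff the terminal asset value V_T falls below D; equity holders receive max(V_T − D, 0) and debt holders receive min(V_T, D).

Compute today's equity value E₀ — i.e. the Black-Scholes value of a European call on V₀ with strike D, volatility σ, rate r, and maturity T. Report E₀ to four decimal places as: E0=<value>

E0=361.7015

d₁ = [ln(V₀/D) + (r + σ²/2)T] / (σ√T)
   = [ln(566.8972/371.8614) + (0.0637 + 0.5·0.3975²)·6.5145] / (0.3975·√6.5145)
   = [0.421657 + 0.929640] / 1.014560 = 1.331904
d₂ = d₁ − σ√T = 1.331904 − 1.014560 = 0.317344
N(d₁) = 0.908554,  N(d₂) = 0.624509,  e^(−rT) = 0.660358
E₀ = V₀·N(d₁) − D·e^(−rT)·N(d₂)
   = 566.8972·0.908554 − 371.8614·0.660358·0.624509 = 361.701467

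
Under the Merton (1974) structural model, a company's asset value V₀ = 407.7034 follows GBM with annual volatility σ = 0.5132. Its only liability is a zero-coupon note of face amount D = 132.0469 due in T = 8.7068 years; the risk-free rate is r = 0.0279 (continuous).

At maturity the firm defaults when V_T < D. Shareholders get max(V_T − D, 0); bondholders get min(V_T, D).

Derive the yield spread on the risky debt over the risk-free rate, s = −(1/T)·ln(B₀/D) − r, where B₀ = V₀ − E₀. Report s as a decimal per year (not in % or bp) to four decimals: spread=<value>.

spread=0.0332

d₁ = [ln(V₀/D) + (r + σ²/2)T] / (σ√T)
   = [ln(407.7034/132.0469) + (0.0279 + 0.5·0.5132²)·8.7068] / (0.5132·√8.7068)
   = [1.127383 + 1.389493] / 1.514314 = 1.662057
d₂ = d₁ − σ√T = 1.662057 − 1.514314 = 0.147743
N(d₁) = 0.951749,  N(d₂) = 0.558727,  e^(−rT) = 0.784334
E₀ = V₀·N(d₁) − D·e^(−rT)·N(d₂)
   = 407.7034·0.951749 − 132.0469·0.784334·0.558727 = 330.164654
B₀ = V₀ − E₀ = 407.7034 − 330.164654 = 77.538746
spread = −(1/T)·ln(B₀/D) − r = −(1/8.7068)·ln(77.538746/132.0469) − 0.0279 = 0.03324524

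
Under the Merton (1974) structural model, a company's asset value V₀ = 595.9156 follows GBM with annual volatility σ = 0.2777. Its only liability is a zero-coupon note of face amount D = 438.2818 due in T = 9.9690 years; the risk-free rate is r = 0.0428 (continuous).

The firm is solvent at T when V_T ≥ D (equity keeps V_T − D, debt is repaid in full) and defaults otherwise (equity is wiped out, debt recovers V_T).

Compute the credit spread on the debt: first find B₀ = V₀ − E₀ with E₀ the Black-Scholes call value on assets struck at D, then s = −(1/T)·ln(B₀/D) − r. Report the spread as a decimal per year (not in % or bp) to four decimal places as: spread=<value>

d₁ = [ln(V₀/D) + (r + σ²/2)T] / (σ√T)
   = [ln(595.9156/438.2818) + (0.0428 + 0.5·0.2777²)·9.9690] / (0.2777·√9.9690)
   = [0.307237 + 0.811064] / 0.876802 = 1.275432
d₂ = d₁ − σ√T = 1.275432 − 0.876802 = 0.398629
N(d₁) = 0.898922,  N(d₂) = 0.654917,  e^(−rT) = 0.652677
E₀ = V₀·N(d₁) − D·e^(−rT)·N(d₂)
   = 595.9156·0.898922 − 438.2818·0.652677·0.654917 = 348.338362
B₀ = V₀ − E₀ = 595.9156 − 348.338362 = 247.577238
spread = −(1/T)·ln(B₀/D) − r = −(1/9.9690)·ln(247.577238/438.2818) − 0.0428 = 0.01449155

spread=0.0145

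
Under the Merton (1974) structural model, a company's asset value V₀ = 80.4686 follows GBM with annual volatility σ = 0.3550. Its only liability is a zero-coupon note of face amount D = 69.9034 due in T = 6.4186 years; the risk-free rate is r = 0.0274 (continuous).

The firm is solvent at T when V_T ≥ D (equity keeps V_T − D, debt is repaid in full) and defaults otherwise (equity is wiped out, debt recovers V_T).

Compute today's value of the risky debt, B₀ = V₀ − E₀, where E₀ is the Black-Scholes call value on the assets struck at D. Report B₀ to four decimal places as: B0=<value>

B0=44.0417

d₁ = [ln(V₀/D) + (r + σ²/2)T] / (σ√T)
   = [ln(80.4686/69.9034) + (0.0274 + 0.5·0.3550²)·6.4186] / (0.3550·√6.4186)
   = [0.140753 + 0.580322] / 0.899391 = 0.801736
d₂ = d₁ − σ√T = 0.801736 − 0.899391 = -0.097655
N(d₁) = 0.788647,  N(d₂) = 0.461103,  e^(−rT) = 0.838727
E₀ = V₀·N(d₁) − D·e^(−rT)·N(d₂)
   = 80.4686·0.788647 − 69.9034·0.838727·0.461103 = 36.426905
B₀ = V₀ − E₀ = 80.4686 − 36.426905 = 44.041695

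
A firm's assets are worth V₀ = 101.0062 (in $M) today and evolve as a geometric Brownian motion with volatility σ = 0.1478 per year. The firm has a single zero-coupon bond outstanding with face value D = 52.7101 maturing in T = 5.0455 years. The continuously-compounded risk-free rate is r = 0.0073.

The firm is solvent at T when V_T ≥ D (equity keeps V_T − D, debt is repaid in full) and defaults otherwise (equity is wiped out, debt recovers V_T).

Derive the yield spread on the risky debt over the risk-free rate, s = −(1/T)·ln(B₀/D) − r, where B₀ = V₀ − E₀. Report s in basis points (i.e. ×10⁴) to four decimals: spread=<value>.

spread=6.4576

d₁ = [ln(V₀/D) + (r + σ²/2)T] / (σ√T)
   = [ln(101.0062/52.7101) + (0.0073 + 0.5·0.1478²)·5.0455] / (0.1478·√5.0455)
   = [0.650375 + 0.091941] / 0.331991 = 2.235951
d₂ = d₁ − σ√T = 2.235951 − 0.331991 = 1.903960
N(d₁) = 0.987323,  N(d₂) = 0.971542,  e^(−rT) = 0.963838
E₀ = V₀·N(d₁) − D·e^(−rT)·N(d₂)
   = 101.0062·0.987323 − 52.7101·0.963838·0.971542 = 50.367468
B₀ = V₀ − E₀ = 101.0062 − 50.367468 = 50.638732
spread = −(1/T)·ln(B₀/D) − r = −(1/5.0455)·ln(50.638732/52.7101) − 0.0073 = 0.00064576
in basis points: 0.00064576 × 10⁴ = 6.4576 bp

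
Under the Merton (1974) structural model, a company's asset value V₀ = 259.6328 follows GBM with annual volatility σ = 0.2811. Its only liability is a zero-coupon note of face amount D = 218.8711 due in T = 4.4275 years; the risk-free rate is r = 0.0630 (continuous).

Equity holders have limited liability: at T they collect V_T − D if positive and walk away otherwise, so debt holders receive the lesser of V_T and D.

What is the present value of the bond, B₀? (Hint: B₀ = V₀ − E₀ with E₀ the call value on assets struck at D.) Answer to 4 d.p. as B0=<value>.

B0=150.1893

d₁ = [ln(V₀/D) + (r + σ²/2)T] / (σ√T)
   = [ln(259.6328/218.8711) + (0.0630 + 0.5·0.2811²)·4.4275] / (0.2811·√4.4275)
   = [0.170785 + 0.453857] / 0.591480 = 1.056066
d₂ = d₁ − σ√T = 1.056066 − 0.591480 = 0.464586
N(d₁) = 0.854531,  N(d₂) = 0.678886,  e^(−rT) = 0.756591
E₀ = V₀·N(d₁) − D·e^(−rT)·N(d₂)
   = 259.6328·0.854531 − 218.8711·0.756591·0.678886 = 109.443533
B₀ = V₀ − E₀ = 259.6328 − 109.443533 = 150.189267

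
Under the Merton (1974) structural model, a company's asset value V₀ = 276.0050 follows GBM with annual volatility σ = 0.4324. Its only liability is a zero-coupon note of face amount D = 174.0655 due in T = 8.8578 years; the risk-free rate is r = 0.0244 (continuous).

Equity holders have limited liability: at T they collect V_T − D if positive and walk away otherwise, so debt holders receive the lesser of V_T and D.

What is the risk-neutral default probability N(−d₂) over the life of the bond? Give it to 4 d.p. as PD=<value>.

d₁ = [ln(V₀/D) + (r + σ²/2)T] / (σ√T)
   = [ln(276.0050/174.0655) + (0.0244 + 0.5·0.4324²)·8.8578] / (0.4324·√8.8578)
   = [0.460987 + 1.044201] / 1.286911 = 1.169613
d₂ = d₁ − σ√T = 1.169613 − 1.286911 = -0.117298
risk-neutral PD = N(−d₂) = N(0.117298) = 0.546688

PD=0.5467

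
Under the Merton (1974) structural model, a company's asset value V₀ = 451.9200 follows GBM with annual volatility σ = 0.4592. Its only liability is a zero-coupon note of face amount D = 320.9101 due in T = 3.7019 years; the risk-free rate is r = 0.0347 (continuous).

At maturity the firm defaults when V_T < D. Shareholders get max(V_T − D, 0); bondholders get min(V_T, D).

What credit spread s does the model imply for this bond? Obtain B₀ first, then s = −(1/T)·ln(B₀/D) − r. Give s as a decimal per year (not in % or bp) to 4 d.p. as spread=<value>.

spread=0.0602

d₁ = [ln(V₀/D) + (r + σ²/2)T] / (σ√T)
   = [ln(451.9200/320.9101) + (0.0347 + 0.5·0.4592²)·3.7019] / (0.4592·√3.7019)
   = [0.342344 + 0.518756] / 0.883516 = 0.974629
d₂ = d₁ − σ√T = 0.974629 − 0.883516 = 0.091113
N(d₁) = 0.835128,  N(d₂) = 0.536299,  e^(−rT) = 0.879452
E₀ = V₀·N(d₁) − D·e^(−rT)·N(d₂)
   = 451.9200·0.835128 − 320.9101·0.879452·0.536299 = 226.053985
B₀ = V₀ − E₀ = 451.9200 − 226.053985 = 225.866015
spread = −(1/T)·ln(B₀/D) − r = −(1/3.7019)·ln(225.866015/320.9101) − 0.0347 = 0.06017535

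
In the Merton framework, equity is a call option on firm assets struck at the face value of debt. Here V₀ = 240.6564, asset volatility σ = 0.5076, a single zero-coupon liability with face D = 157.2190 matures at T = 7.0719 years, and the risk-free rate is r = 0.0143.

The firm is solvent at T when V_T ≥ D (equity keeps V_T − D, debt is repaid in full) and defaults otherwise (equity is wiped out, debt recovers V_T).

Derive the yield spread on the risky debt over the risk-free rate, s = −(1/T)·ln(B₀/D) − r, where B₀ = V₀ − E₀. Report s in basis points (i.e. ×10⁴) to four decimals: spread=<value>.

d₁ = [ln(V₀/D) + (r + σ²/2)T] / (σ√T)
   = [ln(240.6564/157.2190) + (0.0143 + 0.5·0.5076²)·7.0719] / (0.5076·√7.0719)
   = [0.425730 + 1.012193] / 1.349863 = 1.065237
d₂ = d₁ − σ√T = 1.065237 − 1.349863 = -0.284626
N(d₁) = 0.856616,  N(d₂) = 0.387965,  e^(−rT) = 0.903817
E₀ = V₀·N(d₁) − D·e^(−rT)·N(d₂)
   = 240.6564·0.856616 − 157.2190·0.903817·0.387965 = 151.021233
B₀ = V₀ − E₀ = 240.6564 − 151.021233 = 89.635167
spread = −(1/T)·ln(B₀/D) − r = −(1/7.0719)·ln(89.635167/157.2190) − 0.0143 = 0.06515418
in basis points: 0.06515418 × 10⁴ = 651.5418 bp

spread=651.5418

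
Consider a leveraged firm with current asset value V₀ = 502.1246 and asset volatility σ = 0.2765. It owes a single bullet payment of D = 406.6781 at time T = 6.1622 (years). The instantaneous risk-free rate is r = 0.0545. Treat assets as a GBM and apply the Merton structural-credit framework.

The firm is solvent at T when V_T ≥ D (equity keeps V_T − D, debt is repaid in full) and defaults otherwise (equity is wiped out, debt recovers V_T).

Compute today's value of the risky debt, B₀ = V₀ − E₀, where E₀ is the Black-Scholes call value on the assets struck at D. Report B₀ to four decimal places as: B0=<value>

B0=260.0281

d₁ = [ln(V₀/D) + (r + σ²/2)T] / (σ√T)
   = [ln(502.1246/406.6781) + (0.0545 + 0.5·0.2765²)·6.1622] / (0.2765·√6.1622)
   = [0.210826 + 0.571397] / 0.686377 = 1.139640
d₂ = d₁ − σ√T = 1.139640 − 0.686377 = 0.453263
N(d₁) = 0.872782,  N(d₂) = 0.674820,  e^(−rT) = 0.714738
E₀ = V₀·N(d₁) − D·e^(−rT)·N(d₂)
   = 502.1246·0.872782 − 406.6781·0.714738·0.674820 = 242.096547
B₀ = V₀ − E₀ = 502.1246 − 242.096547 = 260.028053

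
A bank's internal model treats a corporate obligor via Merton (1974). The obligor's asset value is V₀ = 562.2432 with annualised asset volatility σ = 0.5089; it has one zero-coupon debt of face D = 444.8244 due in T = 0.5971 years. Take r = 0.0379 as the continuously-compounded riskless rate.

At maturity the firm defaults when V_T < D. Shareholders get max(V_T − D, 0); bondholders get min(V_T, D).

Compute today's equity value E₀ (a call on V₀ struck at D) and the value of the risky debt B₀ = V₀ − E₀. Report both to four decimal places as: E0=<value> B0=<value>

E0=157.1017 B0=405.1415

d₁ = [ln(V₀/D) + (r + σ²/2)T] / (σ√T)
   = [ln(562.2432/444.8244) + (0.0379 + 0.5·0.5089²)·0.5971] / (0.5089·√0.5971)
   = [0.234255 + 0.099948] / 0.393238 = 0.849874
d₂ = d₁ − σ√T = 0.849874 − 0.393238 = 0.456636
N(d₁) = 0.802302,  N(d₂) = 0.676034,  e^(−rT) = 0.977624
E₀ = V₀·N(d₁) − D·e^(−rT)·N(d₂)
   = 562.2432·0.802302 − 444.8244·0.977624·0.676034 = 157.101706
B₀ = V₀ − E₀ = 562.2432 − 157.101706 = 405.141494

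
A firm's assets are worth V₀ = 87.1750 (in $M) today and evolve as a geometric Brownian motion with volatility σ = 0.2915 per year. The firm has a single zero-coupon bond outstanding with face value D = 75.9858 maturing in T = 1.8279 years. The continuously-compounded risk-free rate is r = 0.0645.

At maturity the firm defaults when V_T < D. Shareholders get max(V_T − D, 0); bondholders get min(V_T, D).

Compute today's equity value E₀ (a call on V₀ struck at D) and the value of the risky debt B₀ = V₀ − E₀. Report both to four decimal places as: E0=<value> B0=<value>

E0=24.3060 B0=62.8690

d₁ = [ln(V₀/D) + (r + σ²/2)T] / (σ√T)
   = [ln(87.1750/75.9858) + (0.0645 + 0.5·0.2915²)·1.8279] / (0.2915·√1.8279)
   = [0.137371 + 0.195560] / 0.394108 = 0.844772
d₂ = d₁ − σ√T = 0.844772 − 0.394108 = 0.450664
N(d₁) = 0.800881,  N(d₂) = 0.673884,  e^(−rT) = 0.888785
E₀ = V₀·N(d₁) − D·e^(−rT)·N(d₂)
   = 87.1750·0.800881 − 75.9858·0.888785·0.673884 = 24.305976
B₀ = V₀ − E₀ = 87.1750 − 24.305976 = 62.869024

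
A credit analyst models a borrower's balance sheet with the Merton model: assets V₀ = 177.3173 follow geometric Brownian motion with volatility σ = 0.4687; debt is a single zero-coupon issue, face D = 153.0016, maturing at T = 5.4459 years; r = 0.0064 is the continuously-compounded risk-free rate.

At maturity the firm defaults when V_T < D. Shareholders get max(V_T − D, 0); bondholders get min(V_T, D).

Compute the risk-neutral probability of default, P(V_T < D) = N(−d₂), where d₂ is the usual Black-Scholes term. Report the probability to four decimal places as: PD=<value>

d₁ = [ln(V₀/D) + (r + σ²/2)T] / (σ√T)
   = [ln(177.3173/153.0016) + (0.0064 + 0.5·0.4687²)·5.4459] / (0.4687·√5.4459)
   = [0.147492 + 0.633031] / 1.093780 = 0.713602
d₂ = d₁ − σ√T = 0.713602 − 1.093780 = -0.380178
risk-neutral PD = N(−d₂) = N(0.380178) = 0.648093

PD=0.6481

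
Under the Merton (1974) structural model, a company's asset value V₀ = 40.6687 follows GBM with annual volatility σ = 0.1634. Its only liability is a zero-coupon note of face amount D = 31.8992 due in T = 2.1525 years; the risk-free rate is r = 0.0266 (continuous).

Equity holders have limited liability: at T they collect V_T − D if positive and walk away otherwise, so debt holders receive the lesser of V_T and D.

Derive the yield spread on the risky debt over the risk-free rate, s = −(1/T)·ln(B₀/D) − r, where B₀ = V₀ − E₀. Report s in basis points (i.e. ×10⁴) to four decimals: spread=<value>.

d₁ = [ln(V₀/D) + (r + σ²/2)T] / (σ√T)
   = [ln(40.6687/31.8992) + (0.0266 + 0.5·0.1634²)·2.1525] / (0.1634·√2.1525)
   = [0.242878 + 0.085992] / 0.239731 = 1.371830
d₂ = d₁ − σ√T = 1.371830 − 0.239731 = 1.132099
N(d₁) = 0.914942,  N(d₂) = 0.871204,  e^(−rT) = 0.944352
E₀ = V₀·N(d₁) − D·e^(−rT)·N(d₂)
   = 40.6687·0.914942 − 31.8992·0.944352·0.871204 = 10.965297
B₀ = V₀ − E₀ = 40.6687 − 10.965297 = 29.703403
spread = −(1/T)·ln(B₀/D) − r = −(1/2.1525)·ln(29.703403/31.8992) − 0.0266 = 0.00653324
in basis points: 0.00653324 × 10⁴ = 65.3324 bp

spread=65.3324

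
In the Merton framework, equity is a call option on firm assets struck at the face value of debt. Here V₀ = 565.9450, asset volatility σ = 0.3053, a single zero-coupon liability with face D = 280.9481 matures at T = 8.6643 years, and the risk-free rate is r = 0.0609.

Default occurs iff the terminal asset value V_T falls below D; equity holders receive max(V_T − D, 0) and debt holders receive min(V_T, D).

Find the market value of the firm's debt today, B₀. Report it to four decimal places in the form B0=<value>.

B0=155.6354

d₁ = [ln(V₀/D) + (r + σ²/2)T] / (σ√T)
   = [ln(565.9450/280.9481) + (0.0609 + 0.5·0.3053²)·8.6643] / (0.3053·√8.6643)
   = [0.700327 + 0.931447] / 0.898656 = 1.815794
d₂ = d₁ − σ√T = 1.815794 − 0.898656 = 0.917138
N(d₁) = 0.965299,  N(d₂) = 0.820465,  e^(−rT) = 0.589986
E₀ = V₀·N(d₁) − D·e^(−rT)·N(d₂)
   = 565.9450·0.965299 − 280.9481·0.589986·0.820465 = 410.309559
B₀ = V₀ − E₀ = 565.9450 − 410.309559 = 155.635441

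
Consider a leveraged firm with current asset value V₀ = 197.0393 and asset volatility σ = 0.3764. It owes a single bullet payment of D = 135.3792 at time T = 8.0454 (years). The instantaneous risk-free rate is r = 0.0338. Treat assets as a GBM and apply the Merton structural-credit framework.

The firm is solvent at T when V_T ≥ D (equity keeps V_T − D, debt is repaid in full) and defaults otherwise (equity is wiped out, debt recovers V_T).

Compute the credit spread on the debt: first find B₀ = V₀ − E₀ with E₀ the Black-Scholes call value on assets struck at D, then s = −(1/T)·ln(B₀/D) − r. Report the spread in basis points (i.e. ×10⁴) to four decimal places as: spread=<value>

spread=322.0815

d₁ = [ln(V₀/D) + (r + σ²/2)T] / (σ√T)
   = [ln(197.0393/135.3792) + (0.0338 + 0.5·0.3764²)·8.0454] / (0.3764·√8.0454)
   = [0.375323 + 0.841858] / 1.067637 = 1.140071
d₂ = d₁ − σ√T = 1.140071 − 1.067637 = 0.072435
N(d₁) = 0.872872,  N(d₂) = 0.528872,  e^(−rT) = 0.761904
E₀ = V₀·N(d₁) − D·e^(−rT)·N(d₂)
   = 197.0393·0.872872 − 135.3792·0.761904·0.528872 = 117.439008
B₀ = V₀ − E₀ = 197.0393 − 117.439008 = 79.600292
spread = −(1/T)·ln(B₀/D) − r = −(1/8.0454)·ln(79.600292/135.3792) − 0.0338 = 0.03220815
in basis points: 0.03220815 × 10⁴ = 322.0815 bp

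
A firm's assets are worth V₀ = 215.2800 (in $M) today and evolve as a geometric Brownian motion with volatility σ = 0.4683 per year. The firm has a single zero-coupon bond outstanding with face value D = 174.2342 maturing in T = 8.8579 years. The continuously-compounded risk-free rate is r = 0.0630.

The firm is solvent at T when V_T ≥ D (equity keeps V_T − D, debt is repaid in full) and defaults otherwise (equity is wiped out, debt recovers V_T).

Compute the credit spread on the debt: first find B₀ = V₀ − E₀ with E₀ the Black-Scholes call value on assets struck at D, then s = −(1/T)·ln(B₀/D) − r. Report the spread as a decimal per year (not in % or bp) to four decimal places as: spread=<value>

spread=0.0451

d₁ = [ln(V₀/D) + (r + σ²/2)T] / (σ√T)
   = [ln(215.2800/174.2342) + (0.0630 + 0.5·0.4683²)·8.8579] / (0.4683·√8.8579)
   = [0.211539 + 1.529338] / 1.393765 = 1.249046
d₂ = d₁ − σ√T = 1.249046 − 1.393765 = -0.144718
N(d₁) = 0.894176,  N(d₂) = 0.442467,  e^(−rT) = 0.572325
E₀ = V₀·N(d₁) − D·e^(−rT)·N(d₂)
   = 215.2800·0.894176 − 174.2342·0.572325·0.442467 = 148.376034
B₀ = V₀ − E₀ = 215.2800 − 148.376034 = 66.903966
spread = −(1/T)·ln(B₀/D) − r = −(1/8.8579)·ln(66.903966/174.2342) − 0.0630 = 0.04505520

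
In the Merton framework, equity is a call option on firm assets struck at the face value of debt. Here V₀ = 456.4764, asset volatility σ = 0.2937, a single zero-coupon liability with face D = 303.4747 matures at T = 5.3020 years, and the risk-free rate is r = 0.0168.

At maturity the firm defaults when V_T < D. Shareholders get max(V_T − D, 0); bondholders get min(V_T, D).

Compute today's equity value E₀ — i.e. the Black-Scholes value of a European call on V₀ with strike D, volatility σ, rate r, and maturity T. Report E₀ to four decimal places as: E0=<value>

d₁ = [ln(V₀/D) + (r + σ²/2)T] / (σ√T)
   = [ln(456.4764/303.4747) + (0.0168 + 0.5·0.2937²)·5.3020] / (0.2937·√5.3020)
   = [0.408239 + 0.317748] / 0.676276 = 1.073507
d₂ = d₁ − σ√T = 1.073507 − 0.676276 = 0.397231
N(d₁) = 0.858478,  N(d₂) = 0.654402,  e^(−rT) = 0.914778
E₀ = V₀·N(d₁) − D·e^(−rT)·N(d₂)
   = 456.4764·0.858478 − 303.4747·0.914778·0.654402 = 210.205262

E0=210.2053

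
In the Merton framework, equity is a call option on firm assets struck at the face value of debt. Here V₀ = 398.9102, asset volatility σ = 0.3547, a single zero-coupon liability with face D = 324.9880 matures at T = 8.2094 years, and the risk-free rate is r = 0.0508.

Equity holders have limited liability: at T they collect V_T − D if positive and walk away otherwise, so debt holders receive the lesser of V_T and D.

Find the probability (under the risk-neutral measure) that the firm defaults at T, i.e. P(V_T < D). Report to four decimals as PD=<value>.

d₁ = [ln(V₀/D) + (r + σ²/2)T] / (σ√T)
   = [ln(398.9102/324.9880) + (0.0508 + 0.5·0.3547²)·8.2094] / (0.3547·√8.2094)
   = [0.204948 + 0.933458] / 1.016288 = 1.120161
d₂ = d₁ − σ√T = 1.120161 − 1.016288 = 0.103873
risk-neutral PD = N(−d₂) = N(-0.103873) = 0.458635

PD=0.4586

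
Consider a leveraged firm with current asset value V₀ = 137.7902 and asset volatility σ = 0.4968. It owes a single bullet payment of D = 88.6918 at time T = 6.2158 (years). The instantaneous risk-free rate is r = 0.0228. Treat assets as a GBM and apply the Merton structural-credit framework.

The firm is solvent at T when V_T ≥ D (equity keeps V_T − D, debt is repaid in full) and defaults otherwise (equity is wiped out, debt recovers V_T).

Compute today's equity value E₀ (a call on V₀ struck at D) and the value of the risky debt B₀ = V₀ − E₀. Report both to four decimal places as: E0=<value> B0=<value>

d₁ = [ln(V₀/D) + (r + σ²/2)T] / (σ√T)
   = [ln(137.7902/88.6918) + (0.0228 + 0.5·0.4968²)·6.2158] / (0.4968·√6.2158)
   = [0.440565 + 0.908782] / 1.238597 = 1.089415
d₂ = d₁ − σ√T = 1.089415 − 1.238597 = -0.149182
N(d₁) = 0.862015,  N(d₂) = 0.440705,  e^(−rT) = 0.867864
E₀ = V₀·N(d₁) − D·e^(−rT)·N(d₂)
   = 137.7902·0.862015 − 88.6918·0.867864·0.440705 = 84.855031
B₀ = V₀ − E₀ = 137.7902 − 84.855031 = 52.935169

E0=84.8550 B0=52.9352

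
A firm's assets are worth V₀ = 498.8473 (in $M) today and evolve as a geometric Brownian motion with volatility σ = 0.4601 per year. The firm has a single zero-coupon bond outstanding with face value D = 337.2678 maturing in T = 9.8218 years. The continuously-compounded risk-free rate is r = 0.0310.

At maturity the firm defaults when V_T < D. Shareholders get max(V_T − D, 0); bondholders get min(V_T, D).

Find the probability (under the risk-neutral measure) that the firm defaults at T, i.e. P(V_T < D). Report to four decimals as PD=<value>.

PD=0.5942

d₁ = [ln(V₀/D) + (r + σ²/2)T] / (σ√T)
   = [ln(498.8473/337.2678) + (0.0310 + 0.5·0.4601²)·9.8218] / (0.4601·√9.8218)
   = [0.391423 + 1.344074] / 1.441942 = 1.203583
d₂ = d₁ − σ√T = 1.203583 − 1.441942 = -0.238359
risk-neutral PD = N(−d₂) = N(0.238359) = 0.594199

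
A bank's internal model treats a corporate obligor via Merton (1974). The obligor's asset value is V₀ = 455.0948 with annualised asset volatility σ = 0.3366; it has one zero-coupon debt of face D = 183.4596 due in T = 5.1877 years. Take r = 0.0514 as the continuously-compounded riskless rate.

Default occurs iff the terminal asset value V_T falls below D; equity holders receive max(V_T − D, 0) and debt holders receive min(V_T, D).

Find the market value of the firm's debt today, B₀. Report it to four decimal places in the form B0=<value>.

d₁ = [ln(V₀/D) + (r + σ²/2)T] / (σ√T)
   = [ln(455.0948/183.4596) + (0.0514 + 0.5·0.3366²)·5.1877] / (0.3366·√5.1877)
   = [0.908511 + 0.560530] / 0.766658 = 1.916163
d₂ = d₁ − σ√T = 1.916163 − 0.766658 = 1.149505
N(d₁) = 0.972328,  N(d₂) = 0.874826,  e^(−rT) = 0.765943
E₀ = V₀·N(d₁) − D·e^(−rT)·N(d₂)
   = 455.0948·0.972328 − 183.4596·0.765943·0.874826 = 319.571151
B₀ = V₀ − E₀ = 455.0948 − 319.571151 = 135.523649

B0=135.5236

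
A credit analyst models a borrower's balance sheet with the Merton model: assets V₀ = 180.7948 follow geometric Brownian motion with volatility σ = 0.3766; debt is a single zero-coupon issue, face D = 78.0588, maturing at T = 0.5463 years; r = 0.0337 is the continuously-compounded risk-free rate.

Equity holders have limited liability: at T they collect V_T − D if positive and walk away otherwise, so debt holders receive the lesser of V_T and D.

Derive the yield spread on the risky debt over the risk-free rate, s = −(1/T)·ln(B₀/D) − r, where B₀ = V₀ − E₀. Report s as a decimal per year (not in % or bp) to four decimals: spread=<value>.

d₁ = [ln(V₀/D) + (r + σ²/2)T] / (σ√T)
   = [ln(180.7948/78.0588) + (0.0337 + 0.5·0.3766²)·0.5463] / (0.3766·√0.5463)
   = [0.839900 + 0.057151] / 0.278353 = 3.222709
d₂ = d₁ − σ√T = 3.222709 − 0.278353 = 2.944356
N(d₁) = 0.999365,  N(d₂) = 0.998382,  e^(−rT) = 0.981758
E₀ = V₀·N(d₁) − D·e^(−rT)·N(d₂)
   = 180.7948·0.999365 − 78.0588·0.981758·0.998382 = 104.169154
B₀ = V₀ − E₀ = 180.7948 − 104.169154 = 76.625646
spread = −(1/T)·ln(B₀/D) − r = −(1/0.5463)·ln(76.625646/78.0588) − 0.0337 = 0.00022012

spread=0.0002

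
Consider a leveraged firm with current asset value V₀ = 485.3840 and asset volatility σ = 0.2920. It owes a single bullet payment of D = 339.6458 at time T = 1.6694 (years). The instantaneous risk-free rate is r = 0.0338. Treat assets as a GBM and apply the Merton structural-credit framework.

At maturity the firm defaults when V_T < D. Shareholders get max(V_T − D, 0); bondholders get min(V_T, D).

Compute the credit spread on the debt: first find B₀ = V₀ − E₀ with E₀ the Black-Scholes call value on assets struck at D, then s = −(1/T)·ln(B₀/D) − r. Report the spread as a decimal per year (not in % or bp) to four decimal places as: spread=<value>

spread=0.0193

d₁ = [ln(V₀/D) + (r + σ²/2)T] / (σ√T)
   = [ln(485.3840/339.6458) + (0.0338 + 0.5·0.2920²)·1.6694] / (0.2920·√1.6694)
   = [0.357037 + 0.127596] / 0.377279 = 1.284546
d₂ = d₁ − σ√T = 1.284546 − 0.377279 = 0.907266
N(d₁) = 0.900524,  N(d₂) = 0.817867,  e^(−rT) = 0.945137
E₀ = V₀·N(d₁) − D·e^(−rT)·N(d₂)
   = 485.3840·0.900524 − 339.6458·0.945137·0.817867 = 174.555278
B₀ = V₀ − E₀ = 485.3840 − 174.555278 = 310.828722
spread = −(1/T)·ln(B₀/D) − r = −(1/1.6694)·ln(310.828722/339.6458) − 0.0338 = 0.01930967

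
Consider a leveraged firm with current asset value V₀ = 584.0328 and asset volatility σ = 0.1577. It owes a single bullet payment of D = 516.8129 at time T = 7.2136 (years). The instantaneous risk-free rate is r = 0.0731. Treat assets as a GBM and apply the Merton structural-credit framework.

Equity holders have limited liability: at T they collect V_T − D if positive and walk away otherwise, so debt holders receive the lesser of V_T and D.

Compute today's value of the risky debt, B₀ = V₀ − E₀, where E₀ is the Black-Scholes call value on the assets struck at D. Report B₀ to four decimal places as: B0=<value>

B0=300.2454

d₁ = [ln(V₀/D) + (r + σ²/2)T] / (σ√T)
   = [ln(584.0328/516.8129) + (0.0731 + 0.5·0.1577²)·7.2136] / (0.1577·√7.2136)
   = [0.122276 + 0.617013] / 0.423553 = 1.745446
d₂ = d₁ − σ√T = 1.745446 − 0.423553 = 1.321893
N(d₁) = 0.959546,  N(d₂) = 0.906898,  e^(−rT) = 0.590188
E₀ = V₀·N(d₁) − D·e^(−rT)·N(d₂)
   = 584.0328·0.959546 − 516.8129·0.590188·0.906898 = 283.787420
B₀ = V₀ − E₀ = 584.0328 − 283.787420 = 300.245380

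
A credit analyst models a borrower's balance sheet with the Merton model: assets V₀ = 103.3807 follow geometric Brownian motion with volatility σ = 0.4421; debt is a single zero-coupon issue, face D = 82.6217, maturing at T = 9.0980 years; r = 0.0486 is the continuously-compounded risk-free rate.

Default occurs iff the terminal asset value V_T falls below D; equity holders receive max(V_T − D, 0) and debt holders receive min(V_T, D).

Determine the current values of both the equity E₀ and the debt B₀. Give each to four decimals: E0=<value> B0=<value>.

d₁ = [ln(V₀/D) + (r + σ²/2)T] / (σ√T)
   = [ln(103.3807/82.6217) + (0.0486 + 0.5·0.4421²)·9.0980] / (0.4421·√9.0980)
   = [0.224146 + 1.331276] / 1.333501 = 1.166419
d₂ = d₁ − σ√T = 1.166419 − 1.333501 = -0.167082
N(d₁) = 0.878278,  N(d₂) = 0.433653,  e^(−rT) = 0.642645
E₀ = V₀·N(d₁) − D·e^(−rT)·N(d₂)
   = 103.3807·0.878278 − 82.6217·0.642645·0.433653 = 67.771537
B₀ = V₀ − E₀ = 103.3807 − 67.771537 = 35.609163

E0=67.7715 B0=35.6092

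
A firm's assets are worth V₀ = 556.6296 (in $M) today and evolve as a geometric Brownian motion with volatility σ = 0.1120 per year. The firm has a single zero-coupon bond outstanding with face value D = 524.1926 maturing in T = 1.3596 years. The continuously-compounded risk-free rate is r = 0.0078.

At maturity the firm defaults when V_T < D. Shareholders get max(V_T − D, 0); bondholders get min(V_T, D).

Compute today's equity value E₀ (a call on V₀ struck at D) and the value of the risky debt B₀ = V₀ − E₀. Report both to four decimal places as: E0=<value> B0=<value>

E0=50.9653 B0=505.6643

d₁ = [ln(V₀/D) + (r + σ²/2)T] / (σ√T)
   = [ln(556.6296/524.1926) + (0.0078 + 0.5·0.1120²)·1.3596] / (0.1120·√1.3596)
   = [0.060041 + 0.019132] / 0.130594 = 0.606254
d₂ = d₁ − σ√T = 0.606254 − 0.130594 = 0.475659
N(d₁) = 0.727827,  N(d₂) = 0.682841,  e^(−rT) = 0.989451
E₀ = V₀·N(d₁) − D·e^(−rT)·N(d₂)
   = 556.6296·0.727827 − 524.1926·0.989451·0.682841 = 50.965345
B₀ = V₀ − E₀ = 556.6296 − 50.965345 = 505.664255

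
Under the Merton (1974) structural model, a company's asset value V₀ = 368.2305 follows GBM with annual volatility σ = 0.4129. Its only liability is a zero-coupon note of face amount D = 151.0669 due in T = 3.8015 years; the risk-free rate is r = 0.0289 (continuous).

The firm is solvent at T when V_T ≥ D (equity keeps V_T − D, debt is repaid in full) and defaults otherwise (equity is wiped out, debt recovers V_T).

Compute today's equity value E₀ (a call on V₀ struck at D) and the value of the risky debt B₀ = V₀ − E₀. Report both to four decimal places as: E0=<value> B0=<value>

E0=241.6084 B0=126.6221

d₁ = [ln(V₀/D) + (r + σ²/2)T] / (σ√T)
   = [ln(368.2305/151.0669) + (0.0289 + 0.5·0.4129²)·3.8015] / (0.4129·√3.8015)
   = [0.890986 + 0.433915] / 0.805049 = 1.645740
d₂ = d₁ − σ√T = 1.645740 − 0.805049 = 0.840691
N(d₁) = 0.950091,  N(d₂) = 0.799739,  e^(−rT) = 0.895957
E₀ = V₀·N(d₁) − D·e^(−rT)·N(d₂)
   = 368.2305·0.950091 − 151.0669·0.895957·0.799739 = 241.608376
B₀ = V₀ − E₀ = 368.2305 − 241.608376 = 126.622124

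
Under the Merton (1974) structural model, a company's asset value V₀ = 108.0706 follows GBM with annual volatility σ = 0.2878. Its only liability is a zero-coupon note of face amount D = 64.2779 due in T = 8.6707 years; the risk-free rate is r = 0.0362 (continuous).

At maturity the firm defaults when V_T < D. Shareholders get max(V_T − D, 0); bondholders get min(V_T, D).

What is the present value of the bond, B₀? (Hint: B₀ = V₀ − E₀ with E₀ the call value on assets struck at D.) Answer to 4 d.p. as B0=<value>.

d₁ = [ln(V₀/D) + (r + σ²/2)T] / (σ√T)
   = [ln(108.0706/64.2779) + (0.0362 + 0.5·0.2878²)·8.6707] / (0.2878·√8.6707)
   = [0.519569 + 0.672971] / 0.847457 = 1.407198
d₂ = d₁ − σ√T = 1.407198 − 0.847457 = 0.559740
N(d₁) = 0.920316,  N(d₂) = 0.712172,  e^(−rT) = 0.730607
E₀ = V₀·N(d₁) − D·e^(−rT)·N(d₂)
   = 108.0706·0.920316 − 64.2779·0.730607·0.712172 = 66.014127
B₀ = V₀ − E₀ = 108.0706 − 66.014127 = 42.056473

B0=42.0565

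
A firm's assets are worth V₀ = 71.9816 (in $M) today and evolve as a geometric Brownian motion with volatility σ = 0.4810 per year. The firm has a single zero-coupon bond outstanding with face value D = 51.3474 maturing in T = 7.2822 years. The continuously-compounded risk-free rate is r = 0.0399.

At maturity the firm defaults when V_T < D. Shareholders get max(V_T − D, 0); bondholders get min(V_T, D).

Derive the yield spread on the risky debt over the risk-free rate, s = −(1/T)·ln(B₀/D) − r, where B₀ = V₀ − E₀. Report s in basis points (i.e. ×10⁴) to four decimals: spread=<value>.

spread=538.6173

d₁ = [ln(V₀/D) + (r + σ²/2)T] / (σ√T)
   = [ln(71.9816/51.3474) + (0.0399 + 0.5·0.4810²)·7.2822] / (0.4810·√7.2822)
   = [0.337796 + 1.132968] / 1.298005 = 1.133096
d₂ = d₁ − σ√T = 1.133096 − 1.298005 = -0.164909
N(d₁) = 0.871413,  N(d₂) = 0.434508,  e^(−rT) = 0.747845
E₀ = V₀·N(d₁) − D·e^(−rT)·N(d₂)
   = 71.9816·0.871413 − 51.3474·0.747845·0.434508 = 46.040654
B₀ = V₀ − E₀ = 71.9816 − 46.040654 = 25.940946
spread = −(1/T)·ln(B₀/D) − r = −(1/7.2822)·ln(25.940946/51.3474) − 0.0399 = 0.05386173
in basis points: 0.05386173 × 10⁴ = 538.6173 bp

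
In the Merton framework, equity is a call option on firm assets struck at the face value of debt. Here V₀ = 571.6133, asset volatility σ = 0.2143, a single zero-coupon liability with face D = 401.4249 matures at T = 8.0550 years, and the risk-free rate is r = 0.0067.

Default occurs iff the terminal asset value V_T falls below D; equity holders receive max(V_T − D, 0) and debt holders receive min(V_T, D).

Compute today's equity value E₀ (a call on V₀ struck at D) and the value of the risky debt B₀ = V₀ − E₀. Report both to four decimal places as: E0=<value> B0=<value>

E0=232.8252 B0=338.7881

d₁ = [ln(V₀/D) + (r + σ²/2)T] / (σ√T)
   = [ln(571.6133/401.4249) + (0.0067 + 0.5·0.2143²)·8.0550] / (0.2143·√8.0550)
   = [0.353442 + 0.238929] / 0.608212 = 0.973956
d₂ = d₁ − σ√T = 0.973956 − 0.608212 = 0.365744
N(d₁) = 0.834961,  N(d₂) = 0.642722,  e^(−rT) = 0.947462
E₀ = V₀·N(d₁) − D·e^(−rT)·N(d₂)
   = 571.6133·0.834961 − 401.4249·0.947462·0.642722 = 232.825159
B₀ = V₀ − E₀ = 571.6133 − 232.825159 = 338.788141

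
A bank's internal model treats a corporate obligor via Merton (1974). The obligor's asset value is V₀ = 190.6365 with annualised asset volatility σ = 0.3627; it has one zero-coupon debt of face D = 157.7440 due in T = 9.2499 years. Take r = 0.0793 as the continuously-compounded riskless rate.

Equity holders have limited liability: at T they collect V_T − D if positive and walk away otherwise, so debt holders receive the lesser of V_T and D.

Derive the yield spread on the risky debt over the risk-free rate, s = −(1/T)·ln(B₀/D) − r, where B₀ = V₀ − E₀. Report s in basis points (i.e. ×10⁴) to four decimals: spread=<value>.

d₁ = [ln(V₀/D) + (r + σ²/2)T] / (σ√T)
   = [ln(190.6365/157.7440) + (0.0793 + 0.5·0.3627²)·9.2499] / (0.3627·√9.2499)
   = [0.189395 + 1.341935] / 1.103103 = 1.388202
d₂ = d₁ − σ√T = 1.388202 − 1.103103 = 0.285099
N(d₁) = 0.917462,  N(d₂) = 0.612216,  e^(−rT) = 0.480217
E₀ = V₀·N(d₁) − D·e^(−rT)·N(d₂)
   = 190.6365·0.917462 − 157.7440·0.480217·0.612216 = 128.525605
B₀ = V₀ − E₀ = 190.6365 − 128.525605 = 62.110895
spread = −(1/T)·ln(B₀/D) − r = −(1/9.2499)·ln(62.110895/157.7440) − 0.0793 = 0.02146347
in basis points: 0.02146347 × 10⁴ = 214.6347 bp

spread=214.6347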